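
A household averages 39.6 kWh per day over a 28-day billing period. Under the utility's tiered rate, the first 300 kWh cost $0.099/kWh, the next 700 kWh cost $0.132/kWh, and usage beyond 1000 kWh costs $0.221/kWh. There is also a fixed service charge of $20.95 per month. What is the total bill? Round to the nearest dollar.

$167

Usage = 39.6 kWh/day × 28 days = 1108.8 kWh
First 300 kWh × $0.099 = $29.70
Next 700 kWh × $0.132 = $92.40
Remaining 108.8 kWh × $0.221 = $24.04
Energy charge = $146.14; + service $20.95 = $167.09 ≈ $167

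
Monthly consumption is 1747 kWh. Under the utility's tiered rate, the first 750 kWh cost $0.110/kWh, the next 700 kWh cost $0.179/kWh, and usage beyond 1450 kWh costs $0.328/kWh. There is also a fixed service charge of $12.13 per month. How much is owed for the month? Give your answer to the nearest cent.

First 750 kWh × $0.110 = $82.50
Next 700 kWh × $0.179 = $125.30
Remaining 297 kWh × $0.328 = $97.42
Energy charge = $305.22; + service $12.13 = $317.35

$317.35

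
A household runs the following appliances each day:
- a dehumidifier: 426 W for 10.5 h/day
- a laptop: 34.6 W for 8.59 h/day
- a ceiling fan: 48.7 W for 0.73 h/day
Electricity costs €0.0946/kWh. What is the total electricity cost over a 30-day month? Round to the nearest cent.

€13.64

dehumidifier: 426 W × 10.5 h × 30 d = 134,190 Wh = 134.2 kWh
laptop: 34.6 W × 8.59 h × 30 d = 8,916 Wh = 8.916 kWh
ceiling fan: 48.7 W × 0.73 h × 30 d = 1,067 Wh = 1.067 kWh
Total energy = 134.2 + 8.916 + 1.067 = 144.2 kWh
Cost = 144.2 kWh × €0.0946 = €13.64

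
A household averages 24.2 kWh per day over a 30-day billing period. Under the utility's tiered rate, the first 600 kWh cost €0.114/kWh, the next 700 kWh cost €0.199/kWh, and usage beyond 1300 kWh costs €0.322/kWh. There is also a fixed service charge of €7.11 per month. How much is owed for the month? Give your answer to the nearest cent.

€100.58

Usage = 24.2 kWh/day × 30 days = 726 kWh
First 600 kWh × €0.114 = €68.40
Next 126 kWh × €0.199 = €25.07
Remaining tier: 0 kWh (not reached)
Energy charge = €93.47; + service €7.11 = €100.58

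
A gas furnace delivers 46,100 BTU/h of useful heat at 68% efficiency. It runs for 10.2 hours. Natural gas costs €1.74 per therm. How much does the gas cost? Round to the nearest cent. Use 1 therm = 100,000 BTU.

€12.03

Heat delivered = 46,100 BTU/h × 10.2 h = 470,220 BTU
Gas input = 470,220 / 0.68 = 691,500 BTU
= 691,500 / 100,000 = 6.915 therm
Cost = 6.915 × €1.74/therm = €12.03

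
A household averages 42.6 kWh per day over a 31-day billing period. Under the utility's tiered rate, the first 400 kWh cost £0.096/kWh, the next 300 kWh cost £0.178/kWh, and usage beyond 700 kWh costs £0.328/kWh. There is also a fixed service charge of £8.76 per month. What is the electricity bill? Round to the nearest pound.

Usage = 42.6 kWh/day × 31 days = 1320.6 kWh
First 400 kWh × £0.096 = £38.40
Next 300 kWh × £0.178 = £53.40
Remaining 620.6 kWh × £0.328 = £203.56
Energy charge = £295.36; + service £8.76 = £304.12 ≈ £304

£304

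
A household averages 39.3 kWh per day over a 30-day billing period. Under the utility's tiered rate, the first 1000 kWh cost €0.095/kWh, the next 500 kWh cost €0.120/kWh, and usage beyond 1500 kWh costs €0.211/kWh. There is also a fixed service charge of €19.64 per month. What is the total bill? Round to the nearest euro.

€136

Usage = 39.3 kWh/day × 30 days = 1179 kWh
First 1000 kWh × €0.095 = €95.00
Next 179 kWh × €0.120 = €21.48
Remaining tier: 0 kWh (not reached)
Energy charge = €116.48; + service €19.64 = €136.12 ≈ €136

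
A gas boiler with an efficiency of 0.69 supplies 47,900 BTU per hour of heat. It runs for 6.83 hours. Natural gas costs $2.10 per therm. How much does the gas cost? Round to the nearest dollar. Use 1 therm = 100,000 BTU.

$10

Heat delivered = 47,900 BTU/h × 6.83 h = 327,157 BTU
Gas input = 327,157 / 0.69 = 474,141 BTU
= 474,141 / 100,000 = 4.741 therm
Cost = 4.741 × $2.10/therm = $9.96 ≈ $10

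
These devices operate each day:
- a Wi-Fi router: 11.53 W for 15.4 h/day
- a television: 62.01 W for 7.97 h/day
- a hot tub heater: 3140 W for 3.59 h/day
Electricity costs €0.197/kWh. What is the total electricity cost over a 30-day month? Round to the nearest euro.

€71

Wi-Fi router: 11.53 W × 15.4 h × 30 d = 5,327 Wh = 5.327 kWh
television: 62.01 W × 7.97 h × 30 d = 14,827 Wh = 14.83 kWh
hot tub heater: 3140 W × 3.59 h × 30 d = 338,178 Wh = 338.2 kWh
Total energy = 5.327 + 14.83 + 338.2 = 358.3 kWh
Cost = 358.3 kWh × €0.197 = €70.59 ≈ €71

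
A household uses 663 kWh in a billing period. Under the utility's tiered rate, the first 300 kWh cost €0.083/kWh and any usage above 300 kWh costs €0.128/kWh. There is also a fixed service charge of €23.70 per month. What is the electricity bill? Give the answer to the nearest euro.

€95

First 300 kWh × €0.083 = €24.90
Remaining 363 kWh × €0.128 = €46.46
Energy charge = €71.36; + service €23.70 = €95.06 ≈ €95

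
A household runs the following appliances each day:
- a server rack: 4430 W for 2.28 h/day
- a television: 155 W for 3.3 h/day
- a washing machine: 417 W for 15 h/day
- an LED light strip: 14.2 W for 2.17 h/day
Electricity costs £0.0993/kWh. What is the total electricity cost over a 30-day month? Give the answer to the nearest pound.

server rack: 4430 W × 2.28 h × 30 d = 303,012 Wh = 303 kWh
television: 155 W × 3.3 h × 30 d = 15,345 Wh = 15.35 kWh
washing machine: 417 W × 15 h × 30 d = 187,650 Wh = 187.7 kWh
LED light strip: 14.2 W × 2.17 h × 30 d = 924 Wh = 0.9244 kWh
Total energy = 303 + 15.35 + 187.7 + 0.9244 = 506.9 kWh
Cost = 506.9 kWh × £0.0993 = £50.34 ≈ £50

£50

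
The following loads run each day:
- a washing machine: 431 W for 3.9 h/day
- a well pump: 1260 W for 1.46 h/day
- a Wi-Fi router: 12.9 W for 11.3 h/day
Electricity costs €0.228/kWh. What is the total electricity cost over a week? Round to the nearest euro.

washing machine: 431 W × 3.9 h × 7 d = 11,766 Wh = 11.77 kWh
well pump: 1260 W × 1.46 h × 7 d = 12,877 Wh = 12.88 kWh
Wi-Fi router: 12.9 W × 11.3 h × 7 d = 1,020 Wh = 1.02 kWh
Total energy = 11.77 + 12.88 + 1.02 = 25.66 kWh
Cost = 25.66 kWh × €0.228 = €5.85 ≈ €6

€6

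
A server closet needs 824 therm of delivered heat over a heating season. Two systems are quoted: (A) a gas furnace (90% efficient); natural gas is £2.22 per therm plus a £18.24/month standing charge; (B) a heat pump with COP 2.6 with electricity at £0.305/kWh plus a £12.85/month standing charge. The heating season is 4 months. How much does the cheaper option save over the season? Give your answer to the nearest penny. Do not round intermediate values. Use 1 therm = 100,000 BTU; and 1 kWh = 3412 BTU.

£778.89

Heat load = 824 therm × 100,000 = 82,400,000 BTU
Gas: input = 82,400,000 / 0.90 = 91,555,556 BTU = 915.6 therm → 915.6 × £2.22 = £2,032.53; + 4 × £18.24 standing = £2,105.49
Heat pump: 82,400,000 BTU / 3412 = 24,150 kWh heat; / 2.6 = 9,288 kWh in → × £0.305 = £2,832.99; + 4 × £12.85 standing = £2,884.39
Difference = |£2,105.49 − £2,884.39| = £778.89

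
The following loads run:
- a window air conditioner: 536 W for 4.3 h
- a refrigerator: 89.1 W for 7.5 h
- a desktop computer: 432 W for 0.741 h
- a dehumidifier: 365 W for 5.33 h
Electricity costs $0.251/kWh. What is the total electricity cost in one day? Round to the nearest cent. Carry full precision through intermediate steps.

$1.31

window air conditioner: 536 W × 4.3 h = 2,305 Wh = 2.305 kWh
refrigerator: 89.1 W × 7.5 h = 668 Wh = 0.6683 kWh
desktop computer: 432 W × 0.741 h = 320 Wh = 0.3201 kWh
dehumidifier: 365 W × 5.33 h = 1,945 Wh = 1.945 kWh
Total energy = 2.305 + 0.6683 + 0.3201 + 1.945 = 5.239 kWh
Cost = 5.239 kWh × $0.251 = $1.31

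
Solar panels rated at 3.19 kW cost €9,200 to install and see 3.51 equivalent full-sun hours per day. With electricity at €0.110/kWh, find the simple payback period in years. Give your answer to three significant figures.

20.5 years

Daily generation = 3.19 kW × 3.51 h = 11.2 kWh
Annual generation = 11.2 × 365 = 4086.9 kWh
Annual savings = 4086.9 × €0.110 = €449.56
Payback = €9,200 / €449.56 = 20.5 years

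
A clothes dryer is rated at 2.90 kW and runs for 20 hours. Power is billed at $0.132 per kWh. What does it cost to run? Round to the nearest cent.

$7.66

Energy = 2900 W × 20 h = 58,000 Wh = 58 kWh
Cost = 58 kWh × $0.132/kWh = $7.66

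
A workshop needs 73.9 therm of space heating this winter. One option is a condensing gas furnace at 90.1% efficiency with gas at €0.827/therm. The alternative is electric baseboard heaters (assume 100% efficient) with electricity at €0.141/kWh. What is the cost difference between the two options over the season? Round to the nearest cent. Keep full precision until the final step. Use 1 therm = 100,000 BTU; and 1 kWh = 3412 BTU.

€237.56

Heat load = 73.9 therm × 100,000 = 7,390,000 BTU
Gas: input = 7,390,000 / 0.901 = 8,201,998 BTU = 82.02 therm → 82.02 × €0.827 = €67.83
Electric: 7,390,000 BTU / 3412 = 2,166 kWh → × €0.141 = €305.39
Difference = |€67.83 − €305.39| = €237.56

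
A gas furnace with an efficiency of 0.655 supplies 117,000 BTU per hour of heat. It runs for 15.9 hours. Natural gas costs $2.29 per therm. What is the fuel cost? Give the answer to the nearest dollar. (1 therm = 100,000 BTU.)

Heat delivered = 117,000 BTU/h × 15.9 h = 1,860,300 BTU
Gas input = 1,860,300 / 0.655 = 2,840,153 BTU
= 2,840,153 / 100,000 = 28.4 therm
Cost = 28.4 × $2.29/therm = $65.04 ≈ $65

$65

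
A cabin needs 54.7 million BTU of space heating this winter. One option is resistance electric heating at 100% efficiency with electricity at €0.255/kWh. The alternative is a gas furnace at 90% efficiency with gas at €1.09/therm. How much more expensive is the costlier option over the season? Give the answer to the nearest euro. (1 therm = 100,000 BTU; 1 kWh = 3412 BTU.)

€3426

Heat load = 54.7 × 10⁶ BTU = 54,700,000 BTU
Gas: input = 54,700,000 / 0.90 = 60,777,778 BTU = 607.8 therm → 607.8 × €1.09 = €662.48
Electric: 54,700,000 BTU / 3412 = 16,030 kWh → × €0.255 = €4,088.07
Difference = |€662.48 − €4,088.07| = €3,425.59 ≈ €3426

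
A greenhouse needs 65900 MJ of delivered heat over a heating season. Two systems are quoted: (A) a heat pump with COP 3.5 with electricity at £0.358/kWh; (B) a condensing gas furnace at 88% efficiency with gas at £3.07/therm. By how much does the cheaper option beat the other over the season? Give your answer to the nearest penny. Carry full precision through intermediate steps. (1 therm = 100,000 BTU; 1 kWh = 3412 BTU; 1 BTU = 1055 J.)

Heat load = 65900 MJ = 65,900,000,000 J / 1055 = 62,464,455 BTU
Gas: input = 62,464,455 / 0.88 = 70,982,335 BTU = 709.8 therm → 709.8 × £3.07 = £2,179.16
Heat pump: 62,464,455 BTU / 3412 = 18,310 kWh heat; / 3.5 = 5,231 kWh in → × £0.358 = £1,872.57
Difference = |£2,179.16 − £1,872.57| = £306.58

£306.58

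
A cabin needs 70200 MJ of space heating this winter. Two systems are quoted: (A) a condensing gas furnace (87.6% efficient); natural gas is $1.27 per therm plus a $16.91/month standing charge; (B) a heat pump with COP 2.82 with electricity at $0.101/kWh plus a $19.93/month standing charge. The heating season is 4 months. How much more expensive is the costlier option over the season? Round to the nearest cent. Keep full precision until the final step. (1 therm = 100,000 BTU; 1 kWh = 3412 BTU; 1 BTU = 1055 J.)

Heat load = 70200 MJ = 70,200,000,000 J / 1055 = 66,540,284 BTU
Gas: input = 66,540,284 / 0.876 = 75,959,229 BTU = 759.6 therm → 759.6 × $1.27 = $964.68; + 4 × $16.91 standing = $1,032.32
Heat pump: 66,540,284 BTU / 3412 = 19,500 kWh heat; / 2.82 = 6,916 kWh in → × $0.101 = $698.47; + 4 × $19.93 standing = $778.19
Difference = |$1,032.32 − $778.19| = $254.13

$254.13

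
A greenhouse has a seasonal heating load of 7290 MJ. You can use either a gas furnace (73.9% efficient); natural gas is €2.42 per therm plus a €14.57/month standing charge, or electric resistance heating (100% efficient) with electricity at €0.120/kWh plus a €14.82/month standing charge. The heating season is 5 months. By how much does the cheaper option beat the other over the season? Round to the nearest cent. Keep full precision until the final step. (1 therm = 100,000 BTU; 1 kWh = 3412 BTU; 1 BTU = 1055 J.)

€17.99

Heat load = 7290 MJ = 7,290,000,000 J / 1055 = 6,909,953 BTU
Gas: input = 6,909,953 / 0.739 = 9,350,409 BTU = 93.5 therm → 93.5 × €2.42 = €226.28; + 5 × €14.57 standing = €299.13
Electric: 6,909,953 BTU / 3412 = 2,025 kWh → × €0.120 = €243.02; + 5 × €14.82 standing = €317.12
Difference = |€299.13 − €317.12| = €17.99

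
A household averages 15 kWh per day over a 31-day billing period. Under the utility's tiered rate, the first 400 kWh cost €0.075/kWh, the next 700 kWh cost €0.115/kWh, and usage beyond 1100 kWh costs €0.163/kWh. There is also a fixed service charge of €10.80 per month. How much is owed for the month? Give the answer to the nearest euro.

€48

Usage = 15 kWh/day × 31 days = 465 kWh
First 400 kWh × €0.075 = €30.00
Next 65 kWh × €0.115 = €7.48
Remaining tier: 0 kWh (not reached)
Energy charge = €37.48; + service €10.80 = €48.28 ≈ €48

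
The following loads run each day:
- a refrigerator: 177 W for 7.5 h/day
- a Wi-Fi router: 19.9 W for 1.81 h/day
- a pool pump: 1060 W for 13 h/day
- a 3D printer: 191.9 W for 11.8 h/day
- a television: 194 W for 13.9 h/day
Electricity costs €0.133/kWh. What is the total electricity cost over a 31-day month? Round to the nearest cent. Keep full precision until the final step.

€82.89

refrigerator: 177 W × 7.5 h × 31 d = 41,152 Wh = 41.15 kWh
Wi-Fi router: 19.9 W × 1.81 h × 31 d = 1,117 Wh = 1.117 kWh
pool pump: 1060 W × 13 h × 31 d = 427,180 Wh = 427.2 kWh
3D printer: 191.9 W × 11.8 h × 31 d = 70,197 Wh = 70.2 kWh
television: 194 W × 13.9 h × 31 d = 83,595 Wh = 83.59 kWh
Total energy = 41.15 + 1.117 + 427.2 + 70.2 + 83.59 = 623.2 kWh
Cost = 623.2 kWh × €0.133 = €82.89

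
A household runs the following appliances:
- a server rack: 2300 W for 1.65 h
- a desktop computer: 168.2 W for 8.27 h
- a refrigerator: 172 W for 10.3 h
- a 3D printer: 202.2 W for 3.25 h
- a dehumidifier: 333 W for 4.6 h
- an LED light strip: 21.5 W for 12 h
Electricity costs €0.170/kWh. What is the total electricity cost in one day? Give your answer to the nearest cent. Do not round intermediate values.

server rack: 2300 W × 1.65 h = 3,795 Wh = 3.795 kWh
desktop computer: 168.2 W × 8.27 h = 1,391 Wh = 1.391 kWh
refrigerator: 172 W × 10.3 h = 1,772 Wh = 1.772 kWh
3D printer: 202.2 W × 3.25 h = 657 Wh = 0.6572 kWh
dehumidifier: 333 W × 4.6 h = 1,532 Wh = 1.532 kWh
LED light strip: 21.5 W × 12 h = 258 Wh = 0.258 kWh
Total energy = 3.795 + 1.391 + 1.772 + 0.6572 + 1.532 + 0.258 = 9.405 kWh
Cost = 9.405 kWh × €0.170 = €1.60

€1.60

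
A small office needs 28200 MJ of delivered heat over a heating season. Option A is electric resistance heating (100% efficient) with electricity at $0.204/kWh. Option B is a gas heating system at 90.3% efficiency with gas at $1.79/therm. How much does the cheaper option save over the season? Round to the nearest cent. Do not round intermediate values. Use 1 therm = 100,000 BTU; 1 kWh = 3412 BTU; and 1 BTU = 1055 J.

$1068.29

Heat load = 28200 MJ = 28,200,000,000 J / 1055 = 26,729,858 BTU
Gas: input = 26,729,858 / 0.903 = 29,601,171 BTU = 296 therm → 296 × $1.79 = $529.86
Electric: 26,729,858 BTU / 3412 = 7,834 kWh → × $0.204 = $1,598.15
Difference = |$529.86 − $1,598.15| = $1,068.29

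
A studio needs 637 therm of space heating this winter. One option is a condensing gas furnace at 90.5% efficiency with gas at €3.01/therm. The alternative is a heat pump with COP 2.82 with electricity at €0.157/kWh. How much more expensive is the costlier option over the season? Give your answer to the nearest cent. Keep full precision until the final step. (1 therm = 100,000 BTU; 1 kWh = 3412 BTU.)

€1079.25

Heat load = 637 therm × 100,000 = 63,700,000 BTU
Gas: input = 63,700,000 / 0.905 = 70,386,740 BTU = 703.9 therm → 703.9 × €3.01 = €2,118.64
Heat pump: 63,700,000 BTU / 3412 = 18,670 kWh heat; / 2.82 = 6,620 kWh in → × €0.157 = €1,039.40
Difference = |€2,118.64 − €1,039.40| = €1,079.25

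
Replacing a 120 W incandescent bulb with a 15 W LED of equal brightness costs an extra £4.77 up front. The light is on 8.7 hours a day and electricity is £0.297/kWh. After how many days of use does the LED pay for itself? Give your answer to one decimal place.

Power saved = 120 − 15 = 105 W
Daily energy saved = 105 W × 8.7 h = 913.5 Wh = 0.9135 kWh
Daily savings = 0.9135 × £0.297 = £0.2713
Payback = £4.77 / £0.2713 per day = 17.58 days

17.6 days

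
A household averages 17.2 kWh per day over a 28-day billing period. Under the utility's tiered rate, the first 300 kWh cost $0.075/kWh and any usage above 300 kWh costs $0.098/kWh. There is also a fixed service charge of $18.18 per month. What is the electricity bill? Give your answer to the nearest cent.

Usage = 17.2 kWh/day × 28 days = 481.6 kWh
First 300 kWh × $0.075 = $22.50
Remaining 181.6 kWh × $0.098 = $17.80
Energy charge = $40.30; + service $18.18 = $58.48

$58.48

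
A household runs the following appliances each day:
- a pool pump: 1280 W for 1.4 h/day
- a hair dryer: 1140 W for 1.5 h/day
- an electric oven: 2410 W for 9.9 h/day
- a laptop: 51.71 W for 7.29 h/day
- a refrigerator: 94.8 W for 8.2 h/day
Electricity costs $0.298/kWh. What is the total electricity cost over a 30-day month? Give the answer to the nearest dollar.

pool pump: 1280 W × 1.4 h × 30 d = 53,760 Wh = 53.76 kWh
hair dryer: 1140 W × 1.5 h × 30 d = 51,300 Wh = 51.3 kWh
electric oven: 2410 W × 9.9 h × 30 d = 715,770 Wh = 715.8 kWh
laptop: 51.71 W × 7.29 h × 30 d = 11,309 Wh = 11.31 kWh
refrigerator: 94.8 W × 8.2 h × 30 d = 23,321 Wh = 23.32 kWh
Total energy = 53.76 + 51.3 + 715.8 + 11.31 + 23.32 = 855.5 kWh
Cost = 855.5 kWh × $0.298 = $254.93 ≈ $255

$255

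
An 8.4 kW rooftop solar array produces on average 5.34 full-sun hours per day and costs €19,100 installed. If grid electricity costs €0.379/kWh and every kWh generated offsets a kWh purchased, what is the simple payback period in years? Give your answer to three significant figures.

Daily generation = 8.4 kW × 5.34 h = 44.86 kWh
Annual generation = 44.86 × 365 = 16372 kWh
Annual savings = 16372 × €0.379 = €6,205.15
Payback = €19,100 / €6,205.15 = 3.08 years

3.08 years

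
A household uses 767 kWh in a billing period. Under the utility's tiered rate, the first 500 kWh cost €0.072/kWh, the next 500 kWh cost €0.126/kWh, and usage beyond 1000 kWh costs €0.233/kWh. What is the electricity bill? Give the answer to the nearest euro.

€70

First 500 kWh × €0.072 = €36.00
Next 267 kWh × €0.126 = €33.64
Remaining tier: 0 kWh (not reached)
Total = €69.64 ≈ €70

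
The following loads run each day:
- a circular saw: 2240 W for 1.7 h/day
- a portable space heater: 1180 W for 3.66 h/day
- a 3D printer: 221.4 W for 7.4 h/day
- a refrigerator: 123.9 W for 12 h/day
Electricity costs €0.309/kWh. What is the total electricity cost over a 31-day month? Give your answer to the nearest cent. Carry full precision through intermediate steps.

circular saw: 2240 W × 1.7 h × 31 d = 118,048 Wh = 118 kWh
portable space heater: 1180 W × 3.66 h × 31 d = 133,883 Wh = 133.9 kWh
3D printer: 221.4 W × 7.4 h × 31 d = 50,789 Wh = 50.79 kWh
refrigerator: 123.9 W × 12 h × 31 d = 46,091 Wh = 46.09 kWh
Total energy = 118 + 133.9 + 50.79 + 46.09 = 348.8 kWh
Cost = 348.8 kWh × €0.309 = €107.78

€107.78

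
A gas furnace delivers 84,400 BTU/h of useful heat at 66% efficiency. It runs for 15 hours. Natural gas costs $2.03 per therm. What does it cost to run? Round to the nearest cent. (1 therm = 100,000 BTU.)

$38.94

Heat delivered = 84,400 BTU/h × 15 h = 1,266,000 BTU
Gas input = 1,266,000 / 0.66 = 1,918,182 BTU
= 1,918,182 / 100,000 = 19.18 therm
Cost = 19.18 × $2.03/therm = $38.94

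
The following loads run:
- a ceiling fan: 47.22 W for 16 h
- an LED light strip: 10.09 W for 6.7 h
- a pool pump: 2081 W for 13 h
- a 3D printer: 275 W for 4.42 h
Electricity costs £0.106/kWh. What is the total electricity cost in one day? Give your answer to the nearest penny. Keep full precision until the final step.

ceiling fan: 47.22 W × 16 h = 756 Wh = 0.7555 kWh
LED light strip: 10.09 W × 6.7 h = 68 Wh = 0.0676 kWh
pool pump: 2081 W × 13 h = 27,053 Wh = 27.05 kWh
3D printer: 275 W × 4.42 h = 1,216 Wh = 1.216 kWh
Total energy = 0.7555 + 0.0676 + 27.05 + 1.216 = 29.09 kWh
Cost = 29.09 kWh × £0.106 = £3.08

£3.08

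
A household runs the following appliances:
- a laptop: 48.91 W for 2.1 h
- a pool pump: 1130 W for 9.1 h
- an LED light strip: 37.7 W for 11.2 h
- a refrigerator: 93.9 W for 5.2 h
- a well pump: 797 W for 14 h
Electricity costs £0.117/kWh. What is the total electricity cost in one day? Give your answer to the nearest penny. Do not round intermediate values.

laptop: 48.91 W × 2.1 h = 103 Wh = 0.1027 kWh
pool pump: 1130 W × 9.1 h = 10,283 Wh = 10.28 kWh
LED light strip: 37.7 W × 11.2 h = 422 Wh = 0.4222 kWh
refrigerator: 93.9 W × 5.2 h = 488 Wh = 0.4883 kWh
well pump: 797 W × 14 h = 11,158 Wh = 11.16 kWh
Total energy = 0.1027 + 10.28 + 0.4222 + 0.4883 + 11.16 = 22.45 kWh
Cost = 22.45 kWh × £0.117 = £2.63

£2.63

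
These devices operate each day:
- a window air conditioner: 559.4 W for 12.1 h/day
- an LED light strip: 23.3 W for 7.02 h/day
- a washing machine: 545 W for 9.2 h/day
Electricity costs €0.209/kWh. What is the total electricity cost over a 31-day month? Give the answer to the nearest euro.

window air conditioner: 559.4 W × 12.1 h × 31 d = 209,831 Wh = 209.8 kWh
LED light strip: 23.3 W × 7.02 h × 31 d = 5,071 Wh = 5.071 kWh
washing machine: 545 W × 9.2 h × 31 d = 155,434 Wh = 155.4 kWh
Total energy = 209.8 + 5.071 + 155.4 = 370.3 kWh
Cost = 370.3 kWh × €0.209 = €77.40 ≈ €77

€77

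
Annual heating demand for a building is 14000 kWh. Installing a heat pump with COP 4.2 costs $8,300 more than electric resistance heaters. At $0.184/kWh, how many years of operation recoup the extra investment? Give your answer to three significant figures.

4.23 years

Resistance: 14000 kWh × $0.184 = $2,576.00/yr
Heat pump: 14000 / 4.2 = 3333 kWh in → × $0.184 = $613.33/yr
Annual savings = $1,962.67
Payback = $8,300 / $1,962.67 = 4.23 years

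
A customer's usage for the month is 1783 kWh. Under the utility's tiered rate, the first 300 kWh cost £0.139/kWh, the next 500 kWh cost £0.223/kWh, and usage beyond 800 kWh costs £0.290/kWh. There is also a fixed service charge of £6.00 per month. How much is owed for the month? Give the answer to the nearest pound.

First 300 kWh × £0.139 = £41.70
Next 500 kWh × £0.223 = £111.50
Remaining 983 kWh × £0.290 = £285.07
Energy charge = £438.27; + service £6.00 = £444.27 ≈ £444

£444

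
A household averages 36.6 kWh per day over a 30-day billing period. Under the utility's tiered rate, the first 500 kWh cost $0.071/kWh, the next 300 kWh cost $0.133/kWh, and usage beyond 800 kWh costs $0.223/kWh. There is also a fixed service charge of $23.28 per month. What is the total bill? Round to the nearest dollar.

Usage = 36.6 kWh/day × 30 days = 1098 kWh
First 500 kWh × $0.071 = $35.50
Next 300 kWh × $0.133 = $39.90
Remaining 298 kWh × $0.223 = $66.45
Energy charge = $141.85; + service $23.28 = $165.13 ≈ $165

$165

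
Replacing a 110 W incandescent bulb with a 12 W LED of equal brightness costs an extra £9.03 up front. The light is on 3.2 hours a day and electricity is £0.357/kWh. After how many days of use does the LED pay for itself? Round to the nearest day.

Power saved = 110 − 12 = 98 W
Daily energy saved = 98 W × 3.2 h = 313.6 Wh = 0.3136 kWh
Daily savings = 0.3136 × £0.357 = £0.1120
Payback = £9.03 / £0.1120 per day = 80.66 days

81 days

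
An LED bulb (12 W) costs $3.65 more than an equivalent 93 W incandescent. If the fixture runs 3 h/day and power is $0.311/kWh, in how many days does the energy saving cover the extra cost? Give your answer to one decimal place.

Power saved = 93 − 12 = 81 W
Daily energy saved = 81 W × 3 h = 243 Wh = 0.243 kWh
Daily savings = 0.243 × $0.311 = $0.0756
Payback = $3.65 / $0.0756 per day = 48.3 days

48.3 days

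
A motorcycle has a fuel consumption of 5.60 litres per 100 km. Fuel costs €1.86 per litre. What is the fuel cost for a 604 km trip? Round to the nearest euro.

Fuel = 5.60 L/100 km × 604 km / 100 = 33.82 L
Cost = 33.82 L × €1.86/L = €62.91 ≈ €63

€63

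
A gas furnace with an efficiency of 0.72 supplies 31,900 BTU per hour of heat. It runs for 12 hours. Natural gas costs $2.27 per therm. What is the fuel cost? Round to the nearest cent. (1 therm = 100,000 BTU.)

Heat delivered = 31,900 BTU/h × 12 h = 382,800 BTU
Gas input = 382,800 / 0.72 = 531,667 BTU
= 531,667 / 100,000 = 5.317 therm
Cost = 5.317 × $2.27/therm = $12.07

$12.07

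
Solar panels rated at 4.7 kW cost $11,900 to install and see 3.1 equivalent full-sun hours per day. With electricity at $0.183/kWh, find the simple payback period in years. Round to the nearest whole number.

Daily generation = 4.7 kW × 3.1 h = 14.57 kWh
Annual generation = 14.57 × 365 = 5318.1 kWh
Annual savings = 5318.1 × $0.183 = $973.20
Payback = $11,900 / $973.20 = 12.2 years

12 years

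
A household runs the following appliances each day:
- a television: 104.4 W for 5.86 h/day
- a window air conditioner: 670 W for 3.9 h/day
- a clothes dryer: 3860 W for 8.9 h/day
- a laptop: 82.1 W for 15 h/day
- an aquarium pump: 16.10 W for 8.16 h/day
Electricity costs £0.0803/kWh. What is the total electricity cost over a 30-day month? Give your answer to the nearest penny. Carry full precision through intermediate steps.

£93.81

television: 104.4 W × 5.86 h × 30 d = 18,354 Wh = 18.35 kWh
window air conditioner: 670 W × 3.9 h × 30 d = 78,390 Wh = 78.39 kWh
clothes dryer: 3860 W × 8.9 h × 30 d = 1,030,620 Wh = 1,031 kWh
laptop: 82.1 W × 15 h × 30 d = 36,945 Wh = 36.95 kWh
aquarium pump: 16.10 W × 8.16 h × 30 d = 3,941 Wh = 3.941 kWh
Total energy = 18.35 + 78.39 + 1,031 + 36.95 + 3.941 = 1,168 kWh
Cost = 1,168 kWh × £0.0803 = £93.81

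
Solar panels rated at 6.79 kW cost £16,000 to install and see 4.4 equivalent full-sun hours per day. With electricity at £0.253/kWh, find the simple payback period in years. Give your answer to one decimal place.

5.8 years

Daily generation = 6.79 kW × 4.4 h = 29.88 kWh
Annual generation = 29.88 × 365 = 10905 kWh
Annual savings = 10905 × £0.253 = £2,758.90
Payback = £16,000 / £2,758.90 = 5.8 years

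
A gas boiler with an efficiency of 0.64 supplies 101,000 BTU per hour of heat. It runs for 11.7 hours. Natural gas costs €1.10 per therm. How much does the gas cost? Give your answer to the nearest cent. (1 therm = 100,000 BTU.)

€20.31

Heat delivered = 101,000 BTU/h × 11.7 h = 1,181,700 BTU
Gas input = 1,181,700 / 0.64 = 1,846,406 BTU
= 1,846,406 / 100,000 = 18.46 therm
Cost = 18.46 × €1.10/therm = €20.31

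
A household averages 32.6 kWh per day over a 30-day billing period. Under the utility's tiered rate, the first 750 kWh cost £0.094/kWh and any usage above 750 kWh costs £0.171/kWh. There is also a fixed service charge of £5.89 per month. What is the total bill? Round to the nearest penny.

Usage = 32.6 kWh/day × 30 days = 978 kWh
First 750 kWh × £0.094 = £70.50
Remaining 228 kWh × £0.171 = £38.99
Energy charge = £109.49; + service £5.89 = £115.38

£115.38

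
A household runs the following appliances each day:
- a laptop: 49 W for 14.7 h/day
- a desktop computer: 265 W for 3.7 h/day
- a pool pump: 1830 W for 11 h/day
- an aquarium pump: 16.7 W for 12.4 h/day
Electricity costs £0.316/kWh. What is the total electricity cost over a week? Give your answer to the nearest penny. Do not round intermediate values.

£48.75

laptop: 49 W × 14.7 h × 7 d = 5,042 Wh = 5.042 kWh
desktop computer: 265 W × 3.7 h × 7 d = 6,864 Wh = 6.864 kWh
pool pump: 1830 W × 11 h × 7 d = 140,910 Wh = 140.9 kWh
aquarium pump: 16.7 W × 12.4 h × 7 d = 1,450 Wh = 1.45 kWh
Total energy = 5.042 + 6.864 + 140.9 + 1.45 = 154.3 kWh
Cost = 154.3 kWh × £0.316 = £48.75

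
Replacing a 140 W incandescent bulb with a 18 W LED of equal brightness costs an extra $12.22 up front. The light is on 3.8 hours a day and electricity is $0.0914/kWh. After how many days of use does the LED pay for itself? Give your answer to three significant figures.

288 days

Power saved = 140 − 18 = 122 W
Daily energy saved = 122 W × 3.8 h = 463.6 Wh = 0.4636 kWh
Daily savings = 0.4636 × $0.0914 = $0.0424
Payback = $12.22 / $0.0424 per day = 288.4 days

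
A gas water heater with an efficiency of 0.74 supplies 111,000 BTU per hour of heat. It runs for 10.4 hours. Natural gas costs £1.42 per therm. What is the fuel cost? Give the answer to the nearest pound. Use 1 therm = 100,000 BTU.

Heat delivered = 111,000 BTU/h × 10.4 h = 1,154,400 BTU
Gas input = 1,154,400 / 0.74 = 1,560,000 BTU
= 1,560,000 / 100,000 = 15.6 therm
Cost = 15.6 × £1.42/therm = £22.15 ≈ £22

£22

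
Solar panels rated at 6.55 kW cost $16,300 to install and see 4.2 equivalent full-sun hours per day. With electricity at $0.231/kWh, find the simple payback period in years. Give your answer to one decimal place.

7.0 years

Daily generation = 6.55 kW × 4.2 h = 27.51 kWh
Annual generation = 27.51 × 365 = 10041 kWh
Annual savings = 10041 × $0.231 = $2,319.51
Payback = $16,300 / $2,319.51 = 7.03 years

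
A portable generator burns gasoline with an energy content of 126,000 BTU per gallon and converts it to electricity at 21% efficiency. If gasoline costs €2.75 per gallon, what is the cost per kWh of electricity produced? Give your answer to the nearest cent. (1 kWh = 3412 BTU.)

€0.35

Electrical output per gallon = 126,000 BTU × 0.21 / 3412 BTU/kWh = 7.755 kWh
Cost per kWh = €2.75 / 7.755 kWh = €0.355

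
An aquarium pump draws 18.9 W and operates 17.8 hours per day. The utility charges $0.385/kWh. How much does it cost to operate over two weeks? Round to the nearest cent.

$1.81

Energy = 18.9 W × 17.8 h/day × 14 days = 4,710 Wh = 4.71 kWh
Cost = 4.71 kWh × $0.385/kWh = $1.81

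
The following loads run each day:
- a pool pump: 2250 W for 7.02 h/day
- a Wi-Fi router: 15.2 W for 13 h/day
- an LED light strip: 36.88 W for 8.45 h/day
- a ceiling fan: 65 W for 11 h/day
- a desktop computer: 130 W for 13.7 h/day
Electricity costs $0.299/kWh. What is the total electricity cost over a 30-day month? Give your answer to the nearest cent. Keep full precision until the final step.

$168.64

pool pump: 2250 W × 7.02 h × 30 d = 473,850 Wh = 473.8 kWh
Wi-Fi router: 15.2 W × 13 h × 30 d = 5,928 Wh = 5.928 kWh
LED light strip: 36.88 W × 8.45 h × 30 d = 9,349 Wh = 9.349 kWh
ceiling fan: 65 W × 11 h × 30 d = 21,450 Wh = 21.45 kWh
desktop computer: 130 W × 13.7 h × 30 d = 53,430 Wh = 53.43 kWh
Total energy = 473.8 + 5.928 + 9.349 + 21.45 + 53.43 = 564 kWh
Cost = 564 kWh × $0.299 = $168.64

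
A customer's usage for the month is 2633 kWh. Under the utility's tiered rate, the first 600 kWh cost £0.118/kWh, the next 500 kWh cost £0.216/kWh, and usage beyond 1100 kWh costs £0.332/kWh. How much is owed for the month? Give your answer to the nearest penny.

£687.76

First 600 kWh × £0.118 = £70.80
Next 500 kWh × £0.216 = £108.00
Remaining 1533 kWh × £0.332 = £508.96
Total = £687.76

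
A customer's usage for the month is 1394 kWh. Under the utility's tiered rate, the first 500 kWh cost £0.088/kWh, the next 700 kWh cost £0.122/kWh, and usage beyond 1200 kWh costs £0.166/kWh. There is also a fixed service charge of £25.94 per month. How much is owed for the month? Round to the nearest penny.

First 500 kWh × £0.088 = £44.00
Next 700 kWh × £0.122 = £85.40
Remaining 194 kWh × £0.166 = £32.20
Energy charge = £161.60; + service £25.94 = £187.54

£187.54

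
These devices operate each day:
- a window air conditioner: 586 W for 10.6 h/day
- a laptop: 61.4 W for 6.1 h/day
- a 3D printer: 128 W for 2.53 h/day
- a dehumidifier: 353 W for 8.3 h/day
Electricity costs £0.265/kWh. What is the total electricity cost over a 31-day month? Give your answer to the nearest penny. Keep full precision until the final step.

£80.83

window air conditioner: 586 W × 10.6 h × 31 d = 192,560 Wh = 192.6 kWh
laptop: 61.4 W × 6.1 h × 31 d = 11,611 Wh = 11.61 kWh
3D printer: 128 W × 2.53 h × 31 d = 10,039 Wh = 10.04 kWh
dehumidifier: 353 W × 8.3 h × 31 d = 90,827 Wh = 90.83 kWh
Total energy = 192.6 + 11.61 + 10.04 + 90.83 = 305 kWh
Cost = 305 kWh × £0.265 = £80.83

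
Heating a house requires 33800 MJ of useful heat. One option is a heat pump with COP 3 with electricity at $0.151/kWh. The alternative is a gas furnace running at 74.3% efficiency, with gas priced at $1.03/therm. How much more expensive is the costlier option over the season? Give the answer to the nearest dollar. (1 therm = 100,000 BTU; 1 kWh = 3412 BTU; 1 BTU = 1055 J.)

Heat load = 33800 MJ = 33,800,000,000 J / 1055 = 32,037,915 BTU
Gas: input = 32,037,915 / 0.743 = 43,119,670 BTU = 431.2 therm → 431.2 × $1.03 = $444.13
Heat pump: 32,037,915 BTU / 3412 = 9,390 kWh heat; / 3 = 3,130 kWh in → × $0.151 = $472.62
Difference = |$444.13 − $472.62| = $28.49 ≈ $28

$28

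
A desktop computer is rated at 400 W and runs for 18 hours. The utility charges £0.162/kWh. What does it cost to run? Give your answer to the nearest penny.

£1.17

Energy = 400 W × 18 h = 7,200 Wh = 7.2 kWh
Cost = 7.2 kWh × £0.162/kWh = £1.17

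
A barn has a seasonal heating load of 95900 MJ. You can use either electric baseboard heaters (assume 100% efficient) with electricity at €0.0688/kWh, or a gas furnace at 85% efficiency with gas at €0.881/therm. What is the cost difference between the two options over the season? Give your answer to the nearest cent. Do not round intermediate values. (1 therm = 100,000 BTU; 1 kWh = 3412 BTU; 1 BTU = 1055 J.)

Heat load = 95900 MJ = 95,900,000,000 J / 1055 = 90,900,474 BTU
Gas: input = 90,900,474 / 0.85 = 106,941,734 BTU = 1,069 therm → 1,069 × €0.881 = €942.16
Electric: 90,900,474 BTU / 3412 = 26,640 kWh → × €0.0688 = €1,832.93
Difference = |€942.16 − €1,832.93| = €890.77

€890.77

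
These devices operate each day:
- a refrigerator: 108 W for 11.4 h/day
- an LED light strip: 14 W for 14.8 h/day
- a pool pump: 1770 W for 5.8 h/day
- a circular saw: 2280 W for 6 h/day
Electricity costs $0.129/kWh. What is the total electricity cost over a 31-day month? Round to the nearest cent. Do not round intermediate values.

$101.51

refrigerator: 108 W × 11.4 h × 31 d = 38,167 Wh = 38.17 kWh
LED light strip: 14 W × 14.8 h × 31 d = 6,423 Wh = 6.423 kWh
pool pump: 1770 W × 5.8 h × 31 d = 318,246 Wh = 318.2 kWh
circular saw: 2280 W × 6 h × 31 d = 424,080 Wh = 424.1 kWh
Total energy = 38.17 + 6.423 + 318.2 + 424.1 = 786.9 kWh
Cost = 786.9 kWh × $0.129 = $101.51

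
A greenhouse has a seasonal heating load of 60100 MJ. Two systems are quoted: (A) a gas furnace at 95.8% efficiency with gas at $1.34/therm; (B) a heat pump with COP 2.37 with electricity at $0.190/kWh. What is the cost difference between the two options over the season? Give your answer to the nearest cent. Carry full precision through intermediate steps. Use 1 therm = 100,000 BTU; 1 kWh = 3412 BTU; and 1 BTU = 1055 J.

$541.68

Heat load = 60100 MJ = 60,100,000,000 J / 1055 = 56,966,825 BTU
Gas: input = 56,966,825 / 0.958 = 59,464,326 BTU = 594.6 therm → 594.6 × $1.34 = $796.82
Heat pump: 56,966,825 BTU / 3412 = 16,700 kWh heat; / 2.37 = 7,045 kWh in → × $0.190 = $1,338.50
Difference = |$796.82 − $1,338.50| = $541.68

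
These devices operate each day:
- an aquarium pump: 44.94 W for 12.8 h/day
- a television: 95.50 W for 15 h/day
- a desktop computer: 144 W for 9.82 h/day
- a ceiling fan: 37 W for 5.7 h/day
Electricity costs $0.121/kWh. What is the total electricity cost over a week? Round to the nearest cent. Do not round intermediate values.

$3.08

aquarium pump: 44.94 W × 12.8 h × 7 d = 4,027 Wh = 4.027 kWh
television: 95.50 W × 15 h × 7 d = 10,028 Wh = 10.03 kWh
desktop computer: 144 W × 9.82 h × 7 d = 9,899 Wh = 9.899 kWh
ceiling fan: 37 W × 5.7 h × 7 d = 1,476 Wh = 1.476 kWh
Total energy = 4.027 + 10.03 + 9.899 + 1.476 = 25.43 kWh
Cost = 25.43 kWh × $0.121 = $3.08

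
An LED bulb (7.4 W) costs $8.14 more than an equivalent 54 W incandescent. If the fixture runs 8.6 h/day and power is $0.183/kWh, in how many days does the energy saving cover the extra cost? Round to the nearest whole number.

111 days

Power saved = 54 − 7.4 = 46.6 W
Daily energy saved = 46.6 W × 8.6 h = 400.8 Wh = 0.40076 kWh
Daily savings = 0.40076 × $0.183 = $0.0733
Payback = $8.14 / $0.0733 per day = 111 days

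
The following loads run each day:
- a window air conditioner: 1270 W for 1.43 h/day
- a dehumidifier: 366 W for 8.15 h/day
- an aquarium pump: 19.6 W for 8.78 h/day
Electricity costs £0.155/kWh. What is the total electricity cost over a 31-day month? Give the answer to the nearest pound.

window air conditioner: 1270 W × 1.43 h × 31 d = 56,299 Wh = 56.3 kWh
dehumidifier: 366 W × 8.15 h × 31 d = 92,470 Wh = 92.47 kWh
aquarium pump: 19.6 W × 8.78 h × 31 d = 5,335 Wh = 5.335 kWh
Total energy = 56.3 + 92.47 + 5.335 = 154.1 kWh
Cost = 154.1 kWh × £0.155 = £23.89 ≈ £24

£24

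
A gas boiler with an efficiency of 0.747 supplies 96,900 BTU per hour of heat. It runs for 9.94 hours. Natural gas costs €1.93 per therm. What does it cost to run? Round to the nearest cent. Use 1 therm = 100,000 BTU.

€24.89

Heat delivered = 96,900 BTU/h × 9.94 h = 963,186 BTU
Gas input = 963,186 / 0.747 = 1,289,406 BTU
= 1,289,406 / 100,000 = 12.89 therm
Cost = 12.89 × €1.93/therm = €24.89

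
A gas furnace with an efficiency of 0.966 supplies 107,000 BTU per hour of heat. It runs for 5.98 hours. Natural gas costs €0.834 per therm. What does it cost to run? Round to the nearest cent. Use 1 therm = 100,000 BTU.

€5.52

Heat delivered = 107,000 BTU/h × 5.98 h = 639,860 BTU
Gas input = 639,860 / 0.966 = 662,381 BTU
= 662,381 / 100,000 = 6.624 therm
Cost = 6.624 × €0.834/therm = €5.52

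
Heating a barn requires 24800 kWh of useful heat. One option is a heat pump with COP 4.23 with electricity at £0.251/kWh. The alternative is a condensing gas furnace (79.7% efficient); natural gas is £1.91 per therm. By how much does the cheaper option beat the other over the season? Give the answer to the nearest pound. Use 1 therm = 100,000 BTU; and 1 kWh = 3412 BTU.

£556

Heat load = 24800 kWh × 3412 = 84,617,600 BTU
Gas: input = 84,617,600 / 0.797 = 106,170,138 BTU = 1,062 therm → 1,062 × £1.91 = £2,027.85
Heat pump: 84,617,600 BTU / 3412 = 24,800 kWh heat; / 4.23 = 5,863 kWh in → × £0.251 = £1,471.58
Difference = |£2,027.85 − £1,471.58| = £556.27 ≈ £556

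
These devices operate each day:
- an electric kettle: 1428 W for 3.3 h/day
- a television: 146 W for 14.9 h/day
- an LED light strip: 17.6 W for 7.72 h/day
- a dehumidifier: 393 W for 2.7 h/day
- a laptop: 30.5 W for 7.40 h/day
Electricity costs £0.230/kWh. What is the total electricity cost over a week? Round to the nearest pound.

electric kettle: 1428 W × 3.3 h × 7 d = 32,987 Wh = 32.99 kWh
television: 146 W × 14.9 h × 7 d = 15,228 Wh = 15.23 kWh
LED light strip: 17.6 W × 7.72 h × 7 d = 951 Wh = 0.9511 kWh
dehumidifier: 393 W × 2.7 h × 7 d = 7,428 Wh = 7.428 kWh
laptop: 30.5 W × 7.40 h × 7 d = 1,580 Wh = 1.58 kWh
Total energy = 32.99 + 15.23 + 0.9511 + 7.428 + 1.58 = 58.17 kWh
Cost = 58.17 kWh × £0.230 = £13.38 ≈ £13

£13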